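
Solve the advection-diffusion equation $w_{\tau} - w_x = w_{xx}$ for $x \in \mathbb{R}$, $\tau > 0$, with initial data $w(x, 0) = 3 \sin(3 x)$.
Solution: Moving frame: $\eta = x + \tau$, $\sigma = \tau$, $w = u(\eta,\sigma)$, so $w_{\tau} = u_{\sigma} + u_{\eta}$ and $w_{xx} = u_{\eta\eta}$.
Hence $w_{\tau} - w_x = u_{\sigma}$ and the PDE becomes the heat equation $u_{\sigma} = u_{\eta\eta}$ on $\eta \in \mathbb{R}$.
Initial data: $u(\eta,0) = w(\eta,0) = 3 \sin(3 \eta)$. Each mode $\sin(n\eta)$ decays as $e^{-n^2\sigma}$ on $\mathbb{R}$, so $u(\eta,\sigma) = \sum c_n e^{-n^2\sigma} \sin(n\eta)$ with $c_3=3$: $u(\eta,\sigma) = 3 e^{-9 \sigma} \sin(3 \eta)$.
Substituting back: $w(x,\tau) = u(x + \tau, \tau)$.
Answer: $w(x, \tau) = 3 e^{-9 \tau} \sin(3 \tau + 3 x)$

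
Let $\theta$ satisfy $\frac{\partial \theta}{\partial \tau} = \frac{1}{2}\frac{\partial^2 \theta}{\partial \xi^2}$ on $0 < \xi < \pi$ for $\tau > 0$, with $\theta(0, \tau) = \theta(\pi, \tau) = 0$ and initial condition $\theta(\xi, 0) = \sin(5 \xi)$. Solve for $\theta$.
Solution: Using separation of variables $\theta = X(\xi)G(\tau)$:
Eigenfunctions: $\sin(n\xi)$, $n = 1, 2, 3, \ldots$
General solution: $\theta(\xi, \tau) = \sum c_n \sin(n\xi) e^{-n^2 \tau/2}$
Matching $\theta(\xi,0) = \sin(5 \xi)$ term by term: $c_5=1$.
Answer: $\theta(\xi, \tau) = e^{-25 \tau/2} \sin(5 \xi)$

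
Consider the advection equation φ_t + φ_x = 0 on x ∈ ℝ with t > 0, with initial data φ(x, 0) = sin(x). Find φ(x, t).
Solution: By characteristics (dx/dt = 1), φ(x,t) = f(x - t) with f = φ(·, 0).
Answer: φ(x, t) = -sin(t - x)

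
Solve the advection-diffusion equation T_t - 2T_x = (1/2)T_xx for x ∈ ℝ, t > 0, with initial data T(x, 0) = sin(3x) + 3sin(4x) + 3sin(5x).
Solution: Moving frame: η = x + 2t, σ = t, T = u(η,σ), so T_t = u_σ + 2u_η and T_xx = u_ηη.
Hence T_t - 2T_x = u_σ and the PDE becomes the heat equation u_σ = (1/2)u_ηη on η ∈ ℝ.
Initial data: u(η,0) = T(η,0) = sin(3η) + 3sin(4η) + 3sin(5η). Each mode sin(nη) decays as exp(-n²σ/2) on ℝ, so u(η,σ) = Σ c_n exp(-n²σ/2) sin(nη) with c_3=1, c_4=3, c_5=3: u(η,σ) = 3exp(-8σ)sin(4η) + exp(-9σ/2)sin(3η) + 3exp(-25σ/2)sin(5η).
Substituting back: T(x,t) = u(x + 2t, t).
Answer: T(x, t) = 3exp(-8t)sin(8t + 4x) + exp(-9t/2)sin(6t + 3x) + 3exp(-25t/2)sin(10t + 5x)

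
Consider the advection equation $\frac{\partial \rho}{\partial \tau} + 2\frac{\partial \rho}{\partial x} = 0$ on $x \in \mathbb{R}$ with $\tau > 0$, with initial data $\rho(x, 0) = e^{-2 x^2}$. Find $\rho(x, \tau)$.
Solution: By characteristics ($dx/d\tau = 2$), $\rho(x,\tau) = f(x - 2\tau)$ with $f = \rho( \cdot , 0)$.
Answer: $\rho(x, \tau) = e^{-2 (-2 \tau + x)^2}$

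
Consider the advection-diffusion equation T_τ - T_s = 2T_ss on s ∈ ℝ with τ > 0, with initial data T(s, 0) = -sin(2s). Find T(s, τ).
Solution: Moving frame: η = s + τ, σ = τ, T = u(η,σ), so T_τ = u_σ + u_η and T_ss = u_ηη.
Hence T_τ - T_s = u_σ and the PDE becomes the heat equation u_σ = 2u_ηη on η ∈ ℝ.
Initial data: u(η,0) = T(η,0) = -sin(2η). Each mode sin(nη) decays as exp(-2n²σ) on ℝ, so u(η,σ) = Σ c_n exp(-2n²σ) sin(nη) with c_2=-1: u(η,σ) = -exp(-8σ)sin(2η).
Substituting back: T(s,τ) = u(s + τ, τ).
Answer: T(s, τ) = -exp(-8τ)sin(2s + 2τ)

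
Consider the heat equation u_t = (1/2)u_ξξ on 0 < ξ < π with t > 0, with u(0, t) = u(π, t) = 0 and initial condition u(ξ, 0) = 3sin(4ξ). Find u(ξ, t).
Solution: Separating variables: u = Σ c_n exp(-n²t/2) sin(nξ). From u(ξ,0) = 3sin(4ξ): c_4=3.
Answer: u(ξ, t) = 3exp(-8t)sin(4ξ)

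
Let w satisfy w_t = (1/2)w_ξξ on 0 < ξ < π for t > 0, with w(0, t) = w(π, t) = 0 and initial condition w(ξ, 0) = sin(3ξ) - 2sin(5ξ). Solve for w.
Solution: Using separation of variables w = X(ξ)T(t):
Eigenfunctions: sin(nξ), n = 1, 2, 3, ...
General solution: w(ξ, t) = Σ c_n sin(nξ) exp(-n² t/2)
Matching w(ξ,0) = sin(3ξ) - 2sin(5ξ) term by term: c_3=1, c_5=-2.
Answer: w(ξ, t) = exp(-9t/2)sin(3ξ) - 2exp(-25t/2)sin(5ξ)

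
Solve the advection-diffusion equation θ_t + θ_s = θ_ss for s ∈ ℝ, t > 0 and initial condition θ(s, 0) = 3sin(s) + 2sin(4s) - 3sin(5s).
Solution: Moving frame: η = s - t, σ = t, θ = u(η,σ), so θ_t = u_σ - u_η and θ_ss = u_ηη.
Hence θ_t + θ_s = u_σ and the PDE becomes the heat equation u_σ = u_ηη on η ∈ ℝ.
Initial data: u(η,0) = θ(η,0) = 3sin(η) + 2sin(4η) - 3sin(5η). Each mode sin(nη) decays as exp(-n²σ) on ℝ, so u(η,σ) = Σ c_n exp(-n²σ) sin(nη) with c_1=3, c_4=2, c_5=-3: u(η,σ) = 3exp(-σ)sin(η) + 2exp(-16σ)sin(4η) - 3exp(-25σ)sin(5η).
Substituting back: θ(s,t) = u(s - t, t).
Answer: θ(s, t) = 3exp(-t)sin(s - t) + 2exp(-16t)sin(4s - 4t) - 3exp(-25t)sin(5s - 5t)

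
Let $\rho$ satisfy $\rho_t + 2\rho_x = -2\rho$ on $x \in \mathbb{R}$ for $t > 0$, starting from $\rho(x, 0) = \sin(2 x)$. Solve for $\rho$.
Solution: Substitute $\rho = e^{-2t}u$, i.e. $u = e^{2t}\rho$.
By the product rule, $\rho_t = e^{-2t}(u_t - 2u)$, $\rho_x = e^{-2t}u_x$.
Substituting into the PDE and dividing by $e^{-2t}$: $u_t - 2u + 2u_x = -2u$.
The lower-order terms cancel, leaving the standard advection equation $u_t + 2u_x = 0$.
Initial data for $u$: $u(x,0) = \rho(x,0) = \sin(2 x)$.
Solve for $u$:
  By method of characteristics (waves move right with speed 2):
  Along characteristics $x - 2t =$ const, $u$ is constant, so $u(x,t) = f(x - 2t)$ with $f = u( \cdot , 0)$.
Hence $u(x,t) = - \sin(4 t - 2 x)$.
Transform back: $\rho(x,t) = e^{-2t}u(x,t)$.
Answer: $\rho(x, t) = - e^{-2 t} \sin(4 t - 2 x)$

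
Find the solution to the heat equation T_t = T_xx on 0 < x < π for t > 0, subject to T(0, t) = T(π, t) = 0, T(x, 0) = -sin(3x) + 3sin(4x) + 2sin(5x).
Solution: Separating variables: T = Σ c_n exp(-n²t) sin(nx). From T(x,0) = -sin(3x) + 3sin(4x) + 2sin(5x): c_3=-1, c_4=3, c_5=2.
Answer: T(x, t) = -exp(-9t)sin(3x) + 3exp(-16t)sin(4x) + 2exp(-25t)sin(5x)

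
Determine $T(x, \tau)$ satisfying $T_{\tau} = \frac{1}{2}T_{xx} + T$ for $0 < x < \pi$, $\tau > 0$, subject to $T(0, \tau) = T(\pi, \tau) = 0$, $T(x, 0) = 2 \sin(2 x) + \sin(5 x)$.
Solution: Substitute $T = e^{\tau}u$, i.e. $u = e^{-\tau}T$.
By the product rule, $T_{\tau} = e^{\tau}(u_{\tau} + u)$, $T_{xx} = e^{\tau}u_{xx}$.
Substituting into the PDE and dividing by $e^{\tau}$: $u_{\tau} + u = \frac{1}{2}u_{xx} + u$.
The lower-order terms cancel, leaving the standard heat equation $u_{\tau} = \frac{1}{2}u_{xx}$.
Initial data for $u$: $u(x,0) = T(x,0) = 2 \sin(2 x) + \sin(5 x)$. The boundary conditions carry over: $u(0,\tau) = u(\pi,\tau) = 0$.
Solve for $u$:
  Using separation of variables $u = X(x)G(\tau)$:
  Eigenfunctions: $\sin(nx)$, $n = 1, 2, 3, \ldots$
  General solution: $u(x, \tau) = \sum c_n \sin(nx) e^{-n^2 \tau/2}$
  Matching $u(x,0) = 2 \sin(2 x) + \sin(5 x)$ term by term: $c_2=2, c_5=1$.
Hence $u(x,\tau) = 2 e^{-2 \tau} \sin(2 x) + e^{-25 \tau/2} \sin(5 x)$.
Transform back: $T(x,\tau) = e^{\tau}u(x,\tau)$.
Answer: $T(x, \tau) = 2 e^{-\tau} \sin(2 x) + e^{-23 \tau/2} \sin(5 x)$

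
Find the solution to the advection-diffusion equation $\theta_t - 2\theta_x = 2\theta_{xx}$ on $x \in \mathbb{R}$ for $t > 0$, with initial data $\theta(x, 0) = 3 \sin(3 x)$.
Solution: Change to a moving frame: let $\eta = x + 2t$, $\sigma = t$ and write $\theta(x,t) = u(\eta,\sigma)$.
By the chain rule $\theta_t = u_{\sigma} + 2u_{\eta}$, $\theta_x = u_{\eta}$, $\theta_{xx} = u_{\eta\eta}$.
Then $\theta_t - 2\theta_x = u_{\sigma}$: the advection term cancels and the PDE becomes the heat equation $u_{\sigma} = 2u_{\eta\eta}$ on $\eta \in \mathbb{R}$.
Initial data: $u(\eta,0) = \theta(\eta,0) = 3 \sin(3 \eta)$.
On $\eta \in \mathbb{R}$ each mode satisfies $(\sin(n\eta))'' = -n^2 \sin(n\eta)$, so $e^{-2n^2\sigma} \sin(n\eta)$ solves the heat equation; by superposition $u(\eta,\sigma) = \sum c_n e^{-2n^2\sigma} \sin(n\eta)$.
Reading off the coefficients: $c_3=3$, so $u(\eta,\sigma) = 3 e^{-18 \sigma} \sin(3 \eta)$.
Substituting back $\eta = x + 2t$, $\sigma = t$: $\theta(x,t) = u(x + 2t, t)$.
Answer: $\theta(x, t) = 3 e^{-18 t} \sin(6 t + 3 x)$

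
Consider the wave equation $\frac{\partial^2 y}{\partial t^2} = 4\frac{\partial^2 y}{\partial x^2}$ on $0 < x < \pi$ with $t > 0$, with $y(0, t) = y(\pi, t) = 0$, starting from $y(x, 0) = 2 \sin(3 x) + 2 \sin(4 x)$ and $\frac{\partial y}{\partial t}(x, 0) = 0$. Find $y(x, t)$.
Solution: Separating variables: $y = \sum [A_n \cos(\omega_n t) + B_n \sin(\omega_n t)] \sin(nx)$, $\omega_n = 2n$. From ICs: $A_3=2, A_4=2$.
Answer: $y(x, t) = 2 \sin(3 x) \cos(6 t) + 2 \sin(4 x) \cos(8 t)$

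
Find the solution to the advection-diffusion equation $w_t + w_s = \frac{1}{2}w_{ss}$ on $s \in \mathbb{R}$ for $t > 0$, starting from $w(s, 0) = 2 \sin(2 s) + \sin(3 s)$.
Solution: Moving frame: $\eta = s - t$, $\sigma = t$, $w = u(\eta,\sigma)$, so $w_t = u_{\sigma} - u_{\eta}$ and $w_{ss} = u_{\eta\eta}$.
Hence $w_t + w_s = u_{\sigma}$ and the PDE becomes the heat equation $u_{\sigma} = \frac{1}{2}u_{\eta\eta}$ on $\eta \in \mathbb{R}$.
Initial data: $u(\eta,0) = w(\eta,0) = 2 \sin(2 \eta) + \sin(3 \eta)$. Each mode $\sin(n\eta)$ decays as $e^{-n^2\sigma/2}$ on $\mathbb{R}$, so $u(\eta,\sigma) = \sum c_n e^{-n^2\sigma/2} \sin(n\eta)$ with $c_2=2, c_3=1$: $u(\eta,\sigma) = 2 e^{-2 \sigma} \sin(2 \eta) + e^{-9 \sigma/2} \sin(3 \eta)$.
Substituting back: $w(s,t) = u(s - t, t)$.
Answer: $w(s, t) = 2 e^{-2 t} \sin(2 s - 2 t) + e^{-9 t/2} \sin(3 s - 3 t)$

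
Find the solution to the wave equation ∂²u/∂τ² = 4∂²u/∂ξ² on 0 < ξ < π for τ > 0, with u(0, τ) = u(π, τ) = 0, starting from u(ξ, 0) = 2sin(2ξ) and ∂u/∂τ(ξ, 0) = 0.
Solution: Separating variables: u = Σ [A_n cos(ω_n τ) + B_n sin(ω_n τ)] sin(nξ), ω_n = 2n. From ICs: A_2=2.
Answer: u(ξ, τ) = 2sin(2ξ)cos(4τ)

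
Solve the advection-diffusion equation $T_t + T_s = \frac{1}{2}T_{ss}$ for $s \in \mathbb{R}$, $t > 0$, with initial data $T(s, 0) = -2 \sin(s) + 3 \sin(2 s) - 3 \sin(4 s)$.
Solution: Moving frame: $\eta = s - t$, $\sigma = t$, $T = u(\eta,\sigma)$, so $T_t = u_{\sigma} - u_{\eta}$ and $T_{ss} = u_{\eta\eta}$.
Hence $T_t + T_s = u_{\sigma}$ and the PDE becomes the heat equation $u_{\sigma} = \frac{1}{2}u_{\eta\eta}$ on $\eta \in \mathbb{R}$.
Initial data: $u(\eta,0) = T(\eta,0) = -2 \sin(\eta) + 3 \sin(2 \eta) - 3 \sin(4 \eta)$. Each mode $\sin(n\eta)$ decays as $e^{-n^2\sigma/2}$ on $\mathbb{R}$, so $u(\eta,\sigma) = \sum c_n e^{-n^2\sigma/2} \sin(n\eta)$ with $c_1=-2, c_2=3, c_4=-3$: $u(\eta,\sigma) = 3 e^{-2 \sigma} \sin(2 \eta) - 3 e^{-8 \sigma} \sin(4 \eta) - 2 e^{-\sigma/2} \sin(\eta)$.
Substituting back: $T(s,t) = u(s - t, t)$.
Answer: $T(s, t) = 3 e^{-2 t} \sin(2 s - 2 t) - 3 e^{-8 t} \sin(4 s - 4 t) - 2 e^{-t/2} \sin(s - t)$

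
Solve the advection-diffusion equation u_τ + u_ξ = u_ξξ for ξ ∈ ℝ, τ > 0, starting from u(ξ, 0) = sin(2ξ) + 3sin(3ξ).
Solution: Change to a moving frame: let η = ξ - τ, σ = τ and write u(ξ,τ) = w(η,σ).
By the chain rule u_τ = w_σ - w_η, u_ξ = w_η, u_ξξ = w_ηη.
Then u_τ + u_ξ = w_σ: the advection term cancels and the PDE becomes the heat equation w_σ = w_ηη on η ∈ ℝ.
Initial data: w(η,0) = u(η,0) = sin(2η) + 3sin(3η).
On η ∈ ℝ each mode satisfies (sin(nη))″ = -n² sin(nη), so exp(-n²σ) sin(nη) solves the heat equation; by superposition w(η,σ) = Σ c_n exp(-n²σ) sin(nη).
Reading off the coefficients: c_2=1, c_3=3, so w(η,σ) = exp(-4σ)sin(2η) + 3exp(-9σ)sin(3η).
Substituting back η = ξ - τ, σ = τ: u(ξ,τ) = w(ξ - τ, τ).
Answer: u(ξ, τ) = exp(-4τ)sin(2ξ - 2τ) + 3exp(-9τ)sin(3ξ - 3τ)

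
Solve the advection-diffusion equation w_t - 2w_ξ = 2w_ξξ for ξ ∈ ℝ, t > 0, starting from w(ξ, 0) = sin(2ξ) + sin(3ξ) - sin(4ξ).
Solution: Change to a moving frame: let η = ξ + 2t, σ = t and write w(ξ,t) = u(η,σ).
By the chain rule w_t = u_σ + 2u_η, w_ξ = u_η, w_ξξ = u_ηη.
Then w_t - 2w_ξ = u_σ: the advection term cancels and the PDE becomes the heat equation u_σ = 2u_ηη on η ∈ ℝ.
Initial data: u(η,0) = w(η,0) = sin(2η) + sin(3η) - sin(4η).
On η ∈ ℝ each mode satisfies (sin(nη))″ = -n² sin(nη), so exp(-2n²σ) sin(nη) solves the heat equation; by superposition u(η,σ) = Σ c_n exp(-2n²σ) sin(nη).
Reading off the coefficients: c_2=1, c_3=1, c_4=-1, so u(η,σ) = exp(-8σ)sin(2η) + exp(-18σ)sin(3η) - exp(-32σ)sin(4η).
Substituting back η = ξ + 2t, σ = t: w(ξ,t) = u(ξ + 2t, t).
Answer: w(ξ, t) = exp(-8t)sin(4t + 2ξ) + exp(-18t)sin(6t + 3ξ) - exp(-32t)sin(8t + 4ξ)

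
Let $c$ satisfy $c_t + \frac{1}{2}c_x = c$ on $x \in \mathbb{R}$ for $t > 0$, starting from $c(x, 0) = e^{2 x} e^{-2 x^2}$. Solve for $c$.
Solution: Substitute $c = e^{2x}u$.
Then $c_x = e^{2x}(u_x + 2u)$, $c_t = e^{2x}u_t$; substituting and dividing by $e^{2x}$, the lower-order terms cancel: $u_t + \frac{1}{2}u_x = 0$ (standard advection equation).
Data for $u$: $u(x,0) = e^{-2x}c(x,0) = e^{-2 x^2}$.
By characteristics ($dx/dt = 1/2$), $u(x,t) = f(x - \frac{1}{2}t)$ with $f = u( \cdot , 0)$.
So $u(x,t) = e^{-2 (-t/2 + x)^2}$, and $c(x,t) = e^{2x}u(x,t)$.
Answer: $c(x, t) = e^{2 x} e^{-2 (-t/2 + x)^2}$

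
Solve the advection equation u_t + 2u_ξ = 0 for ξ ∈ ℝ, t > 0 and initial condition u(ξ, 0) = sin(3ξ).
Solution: By characteristics (dξ/dt = 2), u(ξ,t) = f(ξ - 2t) with f = u(·, 0).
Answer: u(ξ, t) = -sin(6t - 3ξ)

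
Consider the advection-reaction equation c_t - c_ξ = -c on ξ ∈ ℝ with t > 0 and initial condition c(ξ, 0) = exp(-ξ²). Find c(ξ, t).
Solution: Substitute c = exp(-t)u.
Then c_t = exp(-t)(u_t - u), c_ξ = exp(-t)u_ξ; substituting and dividing by exp(-t), the lower-order terms cancel: u_t - u_ξ = 0 (standard advection equation).
Data for u: u(ξ,0) = c(ξ,0) = exp(-ξ²).
By characteristics (dξ/dt = -1), u(ξ,t) = f(ξ + t) with f = u(·, 0).
So u(ξ,t) = exp(-(t + ξ)²), and c(ξ,t) = exp(-t)u(ξ,t).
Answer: c(ξ, t) = exp(-t)exp(-(t + ξ)²)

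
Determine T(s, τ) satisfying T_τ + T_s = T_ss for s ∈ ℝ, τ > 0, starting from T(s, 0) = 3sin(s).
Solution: Moving frame: η = s - τ, σ = τ, T = u(η,σ), so T_τ = u_σ - u_η and T_ss = u_ηη.
Hence T_τ + T_s = u_σ and the PDE becomes the heat equation u_σ = u_ηη on η ∈ ℝ.
Initial data: u(η,0) = T(η,0) = 3sin(η). Each mode sin(nη) decays as exp(-n²σ) on ℝ, so u(η,σ) = Σ c_n exp(-n²σ) sin(nη) with c_1=3: u(η,σ) = 3exp(-σ)sin(η).
Substituting back: T(s,τ) = u(s - τ, τ).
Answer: T(s, τ) = 3exp(-τ)sin(s - τ)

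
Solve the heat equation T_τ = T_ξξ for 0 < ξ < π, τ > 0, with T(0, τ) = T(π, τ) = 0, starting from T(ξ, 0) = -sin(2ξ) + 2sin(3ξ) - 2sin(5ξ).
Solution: Using separation of variables T = X(ξ)G(τ):
Eigenfunctions: sin(nξ), n = 1, 2, 3, ...
General solution: T(ξ, τ) = Σ c_n sin(nξ) exp(-n² τ)
Matching T(ξ,0) = -sin(2ξ) + 2sin(3ξ) - 2sin(5ξ) term by term: c_2=-1, c_3=2, c_5=-2.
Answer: T(ξ, τ) = -exp(-4τ)sin(2ξ) + 2exp(-9τ)sin(3ξ) - 2exp(-25τ)sin(5ξ)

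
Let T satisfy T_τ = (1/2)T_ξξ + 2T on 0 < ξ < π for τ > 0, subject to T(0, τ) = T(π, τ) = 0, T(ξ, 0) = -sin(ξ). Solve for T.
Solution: Substitute T = exp(2τ)u, i.e. u = exp(-2τ)T.
By the product rule, T_τ = exp(2τ)(u_τ + 2u), T_ξξ = exp(2τ)u_ξξ.
Substituting into the PDE and dividing by exp(2τ): u_τ + 2u = (1/2)u_ξξ + 2u.
The lower-order terms cancel, leaving the standard heat equation u_τ = (1/2)u_ξξ.
Initial data for u: u(ξ,0) = T(ξ,0) = -sin(ξ). The boundary conditions carry over: u(0,τ) = u(π,τ) = 0.
Solve for u:
  Using separation of variables u = X(ξ)G(τ):
  Eigenfunctions: sin(nξ), n = 1, 2, 3, ...
  General solution: u(ξ, τ) = Σ c_n sin(nξ) exp(-n² τ/2)
  Matching u(ξ,0) = -sin(ξ) term by term: c_1=-1.
Hence u(ξ,τ) = -exp(-τ/2)sin(ξ).
Transform back: T(ξ,τ) = exp(2τ)u(ξ,τ).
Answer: T(ξ, τ) = -exp(3τ/2)sin(ξ)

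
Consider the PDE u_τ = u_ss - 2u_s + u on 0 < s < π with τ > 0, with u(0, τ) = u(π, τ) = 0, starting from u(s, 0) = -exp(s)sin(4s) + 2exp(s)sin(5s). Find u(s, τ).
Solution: Substitute u = exp(s)w, i.e. w = exp(-s)u.
By the product rule, u_s = exp(s)(w_s + w), u_ss = exp(s)(w_ss + 2w_s + w), u_τ = exp(s)w_τ.
Substituting into the PDE and dividing by exp(s): w_τ = (w_ss + 2w_s + w) - 2(w_s + w) + w.
The lower-order terms cancel, leaving the standard heat equation w_τ = w_ss.
Initial data for w: w(s,0) = exp(-s)u(s,0) = -sin(4s) + 2sin(5s). The boundary conditions carry over: w(0,τ) = w(π,τ) = 0.
Solve for w:
  Using separation of variables w = X(s)T(τ):
  Eigenfunctions: sin(ns), n = 1, 2, 3, ...
  General solution: w(s, τ) = Σ c_n sin(ns) exp(-n² τ)
  Matching w(s,0) = -sin(4s) + 2sin(5s) term by term: c_4=-1, c_5=2.
Hence w(s,τ) = -exp(-16τ)sin(4s) + 2exp(-25τ)sin(5s).
Transform back: u(s,τ) = exp(s)w(s,τ).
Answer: u(s, τ) = -exp(s)exp(-16τ)sin(4s) + 2exp(s)exp(-25τ)sin(5s)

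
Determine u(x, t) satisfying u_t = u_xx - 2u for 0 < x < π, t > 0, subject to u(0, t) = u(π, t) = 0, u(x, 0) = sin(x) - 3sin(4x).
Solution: Substitute u = exp(-2t)w, i.e. w = exp(2t)u.
By the product rule, u_t = exp(-2t)(w_t - 2w), u_xx = exp(-2t)w_xx.
Substituting into the PDE and dividing by exp(-2t): w_t - 2w = w_xx - 2w.
The lower-order terms cancel, leaving the standard heat equation w_t = w_xx.
Initial data for w: w(x,0) = u(x,0) = sin(x) - 3sin(4x). The boundary conditions carry over: w(0,t) = w(π,t) = 0.
Solve for w:
  Using separation of variables w = X(x)T(t):
  Eigenfunctions: sin(nx), n = 1, 2, 3, ...
  General solution: w(x, t) = Σ c_n sin(nx) exp(-n² t)
  Matching w(x,0) = sin(x) - 3sin(4x) term by term: c_1=1, c_4=-3.
Hence w(x,t) = exp(-t)sin(x) - 3exp(-16t)sin(4x).
Transform back: u(x,t) = exp(-2t)w(x,t).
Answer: u(x, t) = exp(-3t)sin(x) - 3exp(-18t)sin(4x)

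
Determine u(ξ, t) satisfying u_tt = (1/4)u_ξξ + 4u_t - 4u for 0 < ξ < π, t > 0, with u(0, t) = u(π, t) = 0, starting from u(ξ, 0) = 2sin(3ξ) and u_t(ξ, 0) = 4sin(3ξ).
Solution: Substitute u = exp(2t)w.
Then u_t = exp(2t)(w_t + 2w), u_tt = exp(2t)(w_tt + 4w_t + 4w), u_ξξ = exp(2t)w_ξξ; substituting and dividing by exp(2t), the lower-order terms cancel: w_tt = (1/4)w_ξξ (standard wave equation).
Data for w: w(ξ,0) = u(ξ,0) = 2sin(3ξ); w_t(ξ,0) = u_t(ξ,0) - 2u(ξ,0) = 0. The boundary conditions carry over: w(0,t) = w(π,t) = 0.
Separating variables: w = Σ [A_n cos(ω_n t) + B_n sin(ω_n t)] sin(nξ), ω_n = n/2. From ICs: A_3=2.
So w(ξ,t) = 2sin(3ξ)cos(3t/2), and u(ξ,t) = exp(2t)w(ξ,t).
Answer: u(ξ, t) = 2exp(2t)sin(3ξ)cos(3t/2)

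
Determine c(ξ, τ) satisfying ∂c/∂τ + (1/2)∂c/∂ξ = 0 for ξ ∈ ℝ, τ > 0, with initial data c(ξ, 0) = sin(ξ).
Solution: By characteristics (dξ/dτ = 1/2), c(ξ,τ) = f(ξ - (1/2)τ) with f = c(·, 0).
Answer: c(ξ, τ) = sin(ξ - τ/2)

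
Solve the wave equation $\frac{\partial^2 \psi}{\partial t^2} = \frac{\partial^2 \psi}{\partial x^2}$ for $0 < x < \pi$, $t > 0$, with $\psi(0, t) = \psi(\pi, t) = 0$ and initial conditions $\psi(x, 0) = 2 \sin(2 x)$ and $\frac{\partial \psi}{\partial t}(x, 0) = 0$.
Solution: Using separation of variables $\psi = X(x)T(t)$:
Eigenfunctions: $\sin(nx)$, $n = 1, 2, 3, \ldots$
General solution: $\psi(x, t) = \sum [A_n \cos(n t) + B_n \sin(n t)] \sin(nx)$
From $\psi(x,0) = 2 \sin(2 x)$: $A_2=2$. From $\psi_t(x,0) = 0$: all $B_n = 0$.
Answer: $\psi(x, t) = 2 \sin(2 x) \cos(2 t)$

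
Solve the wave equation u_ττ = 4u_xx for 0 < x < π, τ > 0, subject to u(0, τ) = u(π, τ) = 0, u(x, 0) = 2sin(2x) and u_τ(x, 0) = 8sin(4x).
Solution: Using separation of variables u = X(x)T(τ):
Eigenfunctions: sin(nx), n = 1, 2, 3, ...
General solution: u(x, τ) = Σ [A_n cos(2n τ) + B_n sin(2n τ)] sin(nx)
From u(x,0) = 2sin(2x): A_2=2. From u_τ(x,0) = 8sin(4x), using u_τ(x,0) = Σ ω_n B_n sin(nx) with ω_n = 2n: B_4 = 8/8 = 1.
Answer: u(x, τ) = 2sin(2x)cos(4τ) + sin(4x)sin(8τ)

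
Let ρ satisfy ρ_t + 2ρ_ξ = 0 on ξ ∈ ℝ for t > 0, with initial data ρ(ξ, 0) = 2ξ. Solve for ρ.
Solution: By characteristics (dξ/dt = 2), ρ(ξ,t) = f(ξ - 2t) with f = ρ(·, 0).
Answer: ρ(ξ, t) = -4t + 2ξ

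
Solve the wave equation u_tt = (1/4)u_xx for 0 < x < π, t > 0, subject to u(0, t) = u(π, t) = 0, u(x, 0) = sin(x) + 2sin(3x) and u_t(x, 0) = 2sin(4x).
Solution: Using separation of variables u = X(x)T(t):
Eigenfunctions: sin(nx), n = 1, 2, 3, ...
General solution: u(x, t) = Σ [A_n cos(n t/2) + B_n sin(n t/2)] sin(nx)
From u(x,0) = sin(x) + 2sin(3x): A_1=1, A_3=2. From u_t(x,0) = 2sin(4x), using u_t(x,0) = Σ ω_n B_n sin(nx) with ω_n = n/2: B_4 = 2/2 = 1.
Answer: u(x, t) = sin(2t)sin(4x) + sin(x)cos(t/2) + 2sin(3x)cos(3t/2)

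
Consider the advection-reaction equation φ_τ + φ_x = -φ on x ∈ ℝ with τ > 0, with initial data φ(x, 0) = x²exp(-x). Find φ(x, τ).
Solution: Substitute φ = exp(-x)u, i.e. u = exp(x)φ.
By the product rule, φ_x = exp(-x)(u_x - u), φ_τ = exp(-x)u_τ.
Substituting into the PDE and dividing by exp(-x): u_τ + (u_x - u) = -u.
The lower-order terms cancel, leaving the standard advection equation u_τ + u_x = 0.
Initial data for u: u(x,0) = exp(x)φ(x,0) = x².
Solve for u:
  By method of characteristics (waves move right with speed 1):
  Along characteristics x - τ = const, u is constant, so u(x,τ) = f(x - τ) with f = u(·, 0).
Hence u(x,τ) = x² - 2xτ + τ².
Transform back: φ(x,τ) = exp(-x)u(x,τ).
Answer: φ(x, τ) = x²exp(-x) - 2xτexp(-x) + τ²exp(-x)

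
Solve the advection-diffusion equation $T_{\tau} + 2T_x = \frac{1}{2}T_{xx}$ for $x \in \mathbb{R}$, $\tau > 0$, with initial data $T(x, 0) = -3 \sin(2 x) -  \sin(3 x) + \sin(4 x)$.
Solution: Moving frame: $\eta = x - 2\tau$, $\sigma = \tau$, $T = u(\eta,\sigma)$, so $T_{\tau} = u_{\sigma} - 2u_{\eta}$ and $T_{xx} = u_{\eta\eta}$.
Hence $T_{\tau} + 2T_x = u_{\sigma}$ and the PDE becomes the heat equation $u_{\sigma} = \frac{1}{2}u_{\eta\eta}$ on $\eta \in \mathbb{R}$.
Initial data: $u(\eta,0) = T(\eta,0) = -3 \sin(2 \eta) - \sin(3 \eta) + \sin(4 \eta)$. Each mode $\sin(n\eta)$ decays as $e^{-n^2\sigma/2}$ on $\mathbb{R}$, so $u(\eta,\sigma) = \sum c_n e^{-n^2\sigma/2} \sin(n\eta)$ with $c_2=-3, c_3=-1, c_4=1$: $u(\eta,\sigma) = -3 e^{-2 \sigma} \sin(2 \eta) + e^{-8 \sigma} \sin(4 \eta) - e^{-9 \sigma/2} \sin(3 \eta)$.
Substituting back: $T(x,\tau) = u(x - 2\tau, \tau)$.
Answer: $T(x, \tau) = 3 e^{-2 \tau} \sin(4 \tau - 2 x) -  e^{-8 \tau} \sin(8 \tau - 4 x) + e^{-9 \tau/2} \sin(6 \tau - 3 x)$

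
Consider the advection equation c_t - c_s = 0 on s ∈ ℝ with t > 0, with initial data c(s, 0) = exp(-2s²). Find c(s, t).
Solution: By characteristics (ds/dt = -1), c(s,t) = f(s + t) with f = c(·, 0).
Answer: c(s, t) = exp(-2(s + t)²)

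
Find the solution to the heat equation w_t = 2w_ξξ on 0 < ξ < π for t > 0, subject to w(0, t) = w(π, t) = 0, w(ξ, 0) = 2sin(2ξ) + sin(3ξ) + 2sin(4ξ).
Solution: Using separation of variables w = X(ξ)T(t):
Eigenfunctions: sin(nξ), n = 1, 2, 3, ...
General solution: w(ξ, t) = Σ c_n sin(nξ) exp(-2n² t)
Matching w(ξ,0) = 2sin(2ξ) + sin(3ξ) + 2sin(4ξ) term by term: c_2=2, c_3=1, c_4=2.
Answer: w(ξ, t) = 2exp(-8t)sin(2ξ) + exp(-18t)sin(3ξ) + 2exp(-32t)sin(4ξ)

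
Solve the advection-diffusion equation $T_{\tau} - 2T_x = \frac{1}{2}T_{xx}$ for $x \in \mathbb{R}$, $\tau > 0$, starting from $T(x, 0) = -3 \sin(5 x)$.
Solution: Change to a moving frame: let $\eta = x + 2\tau$, $\sigma = \tau$ and write $T(x,\tau) = u(\eta,\sigma)$.
By the chain rule $T_{\tau} = u_{\sigma} + 2u_{\eta}$, $T_x = u_{\eta}$, $T_{xx} = u_{\eta\eta}$.
Then $T_{\tau} - 2T_x = u_{\sigma}$: the advection term cancels and the PDE becomes the heat equation $u_{\sigma} = \frac{1}{2}u_{\eta\eta}$ on $\eta \in \mathbb{R}$.
Initial data: $u(\eta,0) = T(\eta,0) = -3 \sin(5 \eta)$.
On $\eta \in \mathbb{R}$ each mode satisfies $(\sin(n\eta))'' = -n^2 \sin(n\eta)$, so $e^{-n^2\sigma/2} \sin(n\eta)$ solves the heat equation; by superposition $u(\eta,\sigma) = \sum c_n e^{-n^2\sigma/2} \sin(n\eta)$.
Reading off the coefficients: $c_5=-3$, so $u(\eta,\sigma) = -3 e^{-25 \sigma/2} \sin(5 \eta)$.
Substituting back $\eta = x + 2\tau$, $\sigma = \tau$: $T(x,\tau) = u(x + 2\tau, \tau)$.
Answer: $T(x, \tau) = -3 e^{-25 \tau/2} \sin(10 \tau + 5 x)$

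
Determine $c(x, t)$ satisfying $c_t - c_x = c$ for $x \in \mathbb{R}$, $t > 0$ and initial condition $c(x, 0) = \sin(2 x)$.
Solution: Substitute $c = e^{t}u$.
Then $c_t = e^{t}(u_t + u)$, $c_x = e^{t}u_x$; substituting and dividing by $e^{t}$, the lower-order terms cancel: $u_t - u_x = 0$ (standard advection equation).
Data for $u$: $u(x,0) = c(x,0) = \sin(2 x)$.
By characteristics ($dx/dt = -1$), $u(x,t) = f(x + t)$ with $f = u( \cdot , 0)$.
So $u(x,t) = \sin(2 t + 2 x)$, and $c(x,t) = e^{t}u(x,t)$.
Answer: $c(x, t) = e^{t} \sin(2 t + 2 x)$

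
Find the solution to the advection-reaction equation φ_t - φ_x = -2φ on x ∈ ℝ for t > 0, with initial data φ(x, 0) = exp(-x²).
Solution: Substitute φ = exp(-2t)u.
Then φ_t = exp(-2t)(u_t - 2u), φ_x = exp(-2t)u_x; substituting and dividing by exp(-2t), the lower-order terms cancel: u_t - u_x = 0 (standard advection equation).
Data for u: u(x,0) = φ(x,0) = exp(-x²).
By characteristics (dx/dt = -1), u(x,t) = f(x + t) with f = u(·, 0).
So u(x,t) = exp(-(t + x)²), and φ(x,t) = exp(-2t)u(x,t).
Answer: φ(x, t) = exp(-2t)exp(-(t + x)²)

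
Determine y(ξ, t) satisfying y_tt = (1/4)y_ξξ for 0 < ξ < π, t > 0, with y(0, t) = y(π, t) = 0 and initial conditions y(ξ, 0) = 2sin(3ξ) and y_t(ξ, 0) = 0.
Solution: Separating variables: y = Σ [A_n cos(ω_n t) + B_n sin(ω_n t)] sin(nξ), ω_n = n/2. From ICs: A_3=2.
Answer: y(ξ, t) = 2sin(3ξ)cos(3t/2)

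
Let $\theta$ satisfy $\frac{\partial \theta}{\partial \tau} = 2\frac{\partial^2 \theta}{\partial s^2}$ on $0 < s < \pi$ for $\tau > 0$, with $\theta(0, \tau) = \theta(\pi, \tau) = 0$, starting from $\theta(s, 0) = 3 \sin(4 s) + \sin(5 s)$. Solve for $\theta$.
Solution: Separating variables: $\theta = \sum c_n e^{-2n^2\tau} \sin(ns)$. From $\theta(s,0) = 3 \sin(4 s) + \sin(5 s)$: $c_4=3, c_5=1$.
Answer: $\theta(s, \tau) = 3 e^{-32 \tau} \sin(4 s) + e^{-50 \tau} \sin(5 s)$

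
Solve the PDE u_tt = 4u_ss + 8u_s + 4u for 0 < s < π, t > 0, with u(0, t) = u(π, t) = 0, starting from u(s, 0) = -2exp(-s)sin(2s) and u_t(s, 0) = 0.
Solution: Substitute u = exp(-s)w, i.e. w = exp(s)u.
By the product rule, u_s = exp(-s)(w_s - w), u_ss = exp(-s)(w_ss - 2w_s + w), u_tt = exp(-s)w_tt.
Substituting into the PDE and dividing by exp(-s): w_tt = 4(w_ss - 2w_s + w) + 8(w_s - w) + 4w.
The lower-order terms cancel, leaving the standard wave equation w_tt = 4w_ss.
Initial data for w: w(s,0) = exp(s)u(s,0) = -2sin(2s); w_t(s,0) = exp(s)u_t(s,0) = 0. The boundary conditions carry over: w(0,t) = w(π,t) = 0.
Solve for w:
  Using separation of variables w = X(s)T(t):
  Eigenfunctions: sin(ns), n = 1, 2, 3, ...
  General solution: w(s, t) = Σ [A_n cos(2n t) + B_n sin(2n t)] sin(ns)
  From w(s,0) = -2sin(2s): A_2=-2. From w_t(s,0) = 0: all B_n = 0.
Hence w(s,t) = -2sin(2s)cos(4t).
Transform back: u(s,t) = exp(-s)w(s,t).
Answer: u(s, t) = -2exp(-s)sin(2s)cos(4t)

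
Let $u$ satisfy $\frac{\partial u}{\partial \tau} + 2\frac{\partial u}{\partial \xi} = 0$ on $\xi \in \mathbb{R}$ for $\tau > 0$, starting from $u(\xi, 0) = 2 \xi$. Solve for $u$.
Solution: By method of characteristics (waves move right with speed 2):
Along characteristics $\xi - 2\tau =$ const, $u$ is constant, so $u(\xi,\tau) = f(\xi - 2\tau)$ with $f = u( \cdot , 0)$.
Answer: $u(\xi, \tau) = -4 \tau + 2 \xi$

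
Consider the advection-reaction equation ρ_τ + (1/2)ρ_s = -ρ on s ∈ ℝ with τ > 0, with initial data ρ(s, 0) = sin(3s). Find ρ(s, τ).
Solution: Substitute ρ = exp(-τ)u.
Then ρ_τ = exp(-τ)(u_τ - u), ρ_s = exp(-τ)u_s; substituting and dividing by exp(-τ), the lower-order terms cancel: u_τ + (1/2)u_s = 0 (standard advection equation).
Data for u: u(s,0) = ρ(s,0) = sin(3s).
By characteristics (ds/dτ = 1/2), u(s,τ) = f(s - (1/2)τ) with f = u(·, 0).
So u(s,τ) = sin(3s - 3τ/2), and ρ(s,τ) = exp(-τ)u(s,τ).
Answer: ρ(s, τ) = exp(-τ)sin(3s - 3τ/2)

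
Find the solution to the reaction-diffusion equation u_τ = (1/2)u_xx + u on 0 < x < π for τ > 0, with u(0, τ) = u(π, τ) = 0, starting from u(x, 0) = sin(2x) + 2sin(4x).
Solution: Substitute u = exp(τ)w, i.e. w = exp(-τ)u.
By the product rule, u_τ = exp(τ)(w_τ + w), u_xx = exp(τ)w_xx.
Substituting into the PDE and dividing by exp(τ): w_τ + w = (1/2)w_xx + w.
The lower-order terms cancel, leaving the standard heat equation w_τ = (1/2)w_xx.
Initial data for w: w(x,0) = u(x,0) = sin(2x) + 2sin(4x). The boundary conditions carry over: w(0,τ) = w(π,τ) = 0.
Solve for w:
  Using separation of variables w = X(x)T(τ):
  Eigenfunctions: sin(nx), n = 1, 2, 3, ...
  General solution: w(x, τ) = Σ c_n sin(nx) exp(-n² τ/2)
  Matching w(x,0) = sin(2x) + 2sin(4x) term by term: c_2=1, c_4=2.
Hence w(x,τ) = exp(-2τ)sin(2x) + 2exp(-8τ)sin(4x).
Transform back: u(x,τ) = exp(τ)w(x,τ).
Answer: u(x, τ) = exp(-τ)sin(2x) + 2exp(-7τ)sin(4x)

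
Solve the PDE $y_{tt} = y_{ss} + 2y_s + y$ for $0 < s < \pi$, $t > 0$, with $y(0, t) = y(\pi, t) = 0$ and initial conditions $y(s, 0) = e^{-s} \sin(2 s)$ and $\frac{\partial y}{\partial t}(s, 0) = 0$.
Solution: Substitute $y = e^{-s}u$.
Then $y_s = e^{-s}(u_s - u)$, $y_{ss} = e^{-s}(u_{ss} - 2u_s + u)$, $y_{tt} = e^{-s}u_{tt}$; substituting and dividing by $e^{-s}$, the lower-order terms cancel: $u_{tt} = u_{ss}$ (standard wave equation).
Data for $u$: $u(s,0) = e^{s}y(s,0) = \sin(2 s)$; $u_t(s,0) = e^{s}y_t(s,0) = 0$. The boundary conditions carry over: $u(0,t) = u(\pi,t) = 0$.
Separating variables: $u = \sum [A_n \cos(\omega_n t) + B_n \sin(\omega_n t)] \sin(ns)$, $\omega_n = n$. From ICs: $A_2=1$.
So $u(s,t) = \sin(2 s) \cos(2 t)$, and $y(s,t) = e^{-s}u(s,t)$.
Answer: $y(s, t) = e^{-s} \sin(2 s) \cos(2 t)$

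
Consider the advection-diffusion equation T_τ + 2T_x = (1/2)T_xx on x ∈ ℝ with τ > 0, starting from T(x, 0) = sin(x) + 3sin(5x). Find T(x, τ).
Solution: Moving frame: η = x - 2τ, σ = τ, T = u(η,σ), so T_τ = u_σ - 2u_η and T_xx = u_ηη.
Hence T_τ + 2T_x = u_σ and the PDE becomes the heat equation u_σ = (1/2)u_ηη on η ∈ ℝ.
Initial data: u(η,0) = T(η,0) = sin(η) + 3sin(5η). Each mode sin(nη) decays as exp(-n²σ/2) on ℝ, so u(η,σ) = Σ c_n exp(-n²σ/2) sin(nη) with c_1=1, c_5=3: u(η,σ) = exp(-σ/2)sin(η) + 3exp(-25σ/2)sin(5η).
Substituting back: T(x,τ) = u(x - 2τ, τ).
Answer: T(x, τ) = exp(-τ/2)sin(x - 2τ) + 3exp(-25τ/2)sin(5x - 10τ)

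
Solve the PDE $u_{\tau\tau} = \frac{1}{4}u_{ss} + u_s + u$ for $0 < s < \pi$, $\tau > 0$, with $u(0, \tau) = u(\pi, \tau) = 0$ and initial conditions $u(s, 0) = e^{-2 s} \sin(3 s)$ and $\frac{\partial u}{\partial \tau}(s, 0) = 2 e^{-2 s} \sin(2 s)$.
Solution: Substitute $u = e^{-2s}w$.
Then $u_s = e^{-2s}(w_s - 2w)$, $u_{ss} = e^{-2s}(w_{ss} - 4w_s + 4w)$, $u_{\tau\tau} = e^{-2s}w_{\tau\tau}$; substituting and dividing by $e^{-2s}$, the lower-order terms cancel: $w_{\tau\tau} = \frac{1}{4}w_{ss}$ (standard wave equation).
Data for $w$: $w(s,0) = e^{2s}u(s,0) = \sin(3 s)$; $w_{\tau}(s,0) = e^{2s}u_{\tau}(s,0) = 2 \sin(2 s)$. The boundary conditions carry over: $w(0,\tau) = w(\pi,\tau) = 0$.
Separating variables: $w = \sum [A_n \cos(\omega_n \tau) + B_n \sin(\omega_n \tau)] \sin(ns)$, $\omega_n = n/2$. From ICs ($B_n$ = velocity coefficient / $\omega_n$): $A_3=1, B_2=2$.
So $w(s,\tau) = 2 \sin(2 s) \sin(\tau) + \sin(3 s) \cos(3 \tau/2)$, and $u(s,\tau) = e^{-2s}w(s,\tau)$.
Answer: $u(s, \tau) = 2 e^{-2 s} \sin(\tau) \sin(2 s) + e^{-2 s} \sin(3 s) \cos(3 \tau/2)$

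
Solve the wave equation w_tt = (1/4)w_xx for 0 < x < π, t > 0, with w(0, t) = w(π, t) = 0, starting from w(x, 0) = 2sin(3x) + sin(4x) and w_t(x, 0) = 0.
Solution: Separating variables: w = Σ [A_n cos(ω_n t) + B_n sin(ω_n t)] sin(nx), ω_n = n/2. From ICs: A_3=2, A_4=1.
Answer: w(x, t) = 2sin(3x)cos(3t/2) + sin(4x)cos(2t)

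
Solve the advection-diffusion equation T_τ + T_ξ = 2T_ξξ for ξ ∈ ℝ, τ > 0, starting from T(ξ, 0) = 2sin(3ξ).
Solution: Moving frame: η = ξ - τ, σ = τ, T = u(η,σ), so T_τ = u_σ - u_η and T_ξξ = u_ηη.
Hence T_τ + T_ξ = u_σ and the PDE becomes the heat equation u_σ = 2u_ηη on η ∈ ℝ.
Initial data: u(η,0) = T(η,0) = 2sin(3η). Each mode sin(nη) decays as exp(-2n²σ) on ℝ, so u(η,σ) = Σ c_n exp(-2n²σ) sin(nη) with c_3=2: u(η,σ) = 2exp(-18σ)sin(3η).
Substituting back: T(ξ,τ) = u(ξ - τ, τ).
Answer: T(ξ, τ) = 2exp(-18τ)sin(3ξ - 3τ)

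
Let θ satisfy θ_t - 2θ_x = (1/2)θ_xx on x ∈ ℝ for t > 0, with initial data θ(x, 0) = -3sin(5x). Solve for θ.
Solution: Moving frame: η = x + 2t, σ = t, θ = u(η,σ), so θ_t = u_σ + 2u_η and θ_xx = u_ηη.
Hence θ_t - 2θ_x = u_σ and the PDE becomes the heat equation u_σ = (1/2)u_ηη on η ∈ ℝ.
Initial data: u(η,0) = θ(η,0) = -3sin(5η). Each mode sin(nη) decays as exp(-n²σ/2) on ℝ, so u(η,σ) = Σ c_n exp(-n²σ/2) sin(nη) with c_5=-3: u(η,σ) = -3exp(-25σ/2)sin(5η).
Substituting back: θ(x,t) = u(x + 2t, t).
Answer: θ(x, t) = -3exp(-25t/2)sin(10t + 5x)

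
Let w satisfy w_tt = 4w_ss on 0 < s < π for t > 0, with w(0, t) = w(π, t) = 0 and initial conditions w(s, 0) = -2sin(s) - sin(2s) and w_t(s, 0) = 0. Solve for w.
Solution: Using separation of variables w = X(s)T(t):
Eigenfunctions: sin(ns), n = 1, 2, 3, ...
General solution: w(s, t) = Σ [A_n cos(2n t) + B_n sin(2n t)] sin(ns)
From w(s,0) = -2sin(s) - sin(2s): A_1=-2, A_2=-1. From w_t(s,0) = 0: all B_n = 0.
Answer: w(s, t) = -2sin(s)cos(2t) - sin(2s)cos(4t)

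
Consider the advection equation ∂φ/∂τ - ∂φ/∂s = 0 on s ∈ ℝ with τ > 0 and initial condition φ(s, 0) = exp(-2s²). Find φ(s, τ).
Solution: By characteristics (ds/dτ = -1), φ(s,τ) = f(s + τ) with f = φ(·, 0).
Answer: φ(s, τ) = exp(-2(s + τ)²)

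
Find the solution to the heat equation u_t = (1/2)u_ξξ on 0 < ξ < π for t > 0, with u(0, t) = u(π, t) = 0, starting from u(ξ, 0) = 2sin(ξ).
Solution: Separating variables: u = Σ c_n exp(-n²t/2) sin(nξ). From u(ξ,0) = 2sin(ξ): c_1=2.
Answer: u(ξ, t) = 2exp(-t/2)sin(ξ)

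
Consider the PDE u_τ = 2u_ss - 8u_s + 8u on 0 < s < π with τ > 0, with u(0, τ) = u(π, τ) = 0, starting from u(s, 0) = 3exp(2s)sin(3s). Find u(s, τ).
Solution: Substitute u = exp(2s)w, i.e. w = exp(-2s)u.
By the product rule, u_s = exp(2s)(w_s + 2w), u_ss = exp(2s)(w_ss + 4w_s + 4w), u_τ = exp(2s)w_τ.
Substituting into the PDE and dividing by exp(2s): w_τ = 2(w_ss + 4w_s + 4w) - 8(w_s + 2w) + 8w.
The lower-order terms cancel, leaving the standard heat equation w_τ = 2w_ss.
Initial data for w: w(s,0) = exp(-2s)u(s,0) = 3sin(3s). The boundary conditions carry over: w(0,τ) = w(π,τ) = 0.
Solve for w:
  Using separation of variables w = X(s)T(τ):
  Eigenfunctions: sin(ns), n = 1, 2, 3, ...
  General solution: w(s, τ) = Σ c_n sin(ns) exp(-2n² τ)
  Matching w(s,0) = 3sin(3s) term by term: c_3=3.
Hence w(s,τ) = 3exp(-18τ)sin(3s).
Transform back: u(s,τ) = exp(2s)w(s,τ).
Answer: u(s, τ) = 3exp(2s)exp(-18τ)sin(3s)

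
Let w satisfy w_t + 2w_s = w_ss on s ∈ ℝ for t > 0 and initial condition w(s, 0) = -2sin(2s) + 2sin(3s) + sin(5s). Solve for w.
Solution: Change to a moving frame: let η = s - 2t, σ = t and write w(s,t) = u(η,σ).
By the chain rule w_t = u_σ - 2u_η, w_s = u_η, w_ss = u_ηη.
Then w_t + 2w_s = u_σ: the advection term cancels and the PDE becomes the heat equation u_σ = u_ηη on η ∈ ℝ.
Initial data: u(η,0) = w(η,0) = -2sin(2η) + 2sin(3η) + sin(5η).
On η ∈ ℝ each mode satisfies (sin(nη))″ = -n² sin(nη), so exp(-n²σ) sin(nη) solves the heat equation; by superposition u(η,σ) = Σ c_n exp(-n²σ) sin(nη).
Reading off the coefficients: c_2=-2, c_3=2, c_5=1, so u(η,σ) = -2exp(-4σ)sin(2η) + 2exp(-9σ)sin(3η) + exp(-25σ)sin(5η).
Substituting back η = s - 2t, σ = t: w(s,t) = u(s - 2t, t).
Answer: w(s, t) = -2exp(-4t)sin(2s - 4t) + 2exp(-9t)sin(3s - 6t) + exp(-25t)sin(5s - 10t)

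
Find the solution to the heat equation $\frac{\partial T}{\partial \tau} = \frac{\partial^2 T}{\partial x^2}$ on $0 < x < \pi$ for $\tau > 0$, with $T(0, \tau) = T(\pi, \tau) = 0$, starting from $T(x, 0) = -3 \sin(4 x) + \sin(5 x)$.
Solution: Using separation of variables $T = X(x)G(\tau)$:
Eigenfunctions: $\sin(nx)$, $n = 1, 2, 3, \ldots$
General solution: $T(x, \tau) = \sum c_n \sin(nx) e^{-n^2 \tau}$
Matching $T(x,0) = -3 \sin(4 x) + \sin(5 x)$ term by term: $c_4=-3, c_5=1$.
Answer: $T(x, \tau) = -3 e^{-16 \tau} \sin(4 x) + e^{-25 \tau} \sin(5 x)$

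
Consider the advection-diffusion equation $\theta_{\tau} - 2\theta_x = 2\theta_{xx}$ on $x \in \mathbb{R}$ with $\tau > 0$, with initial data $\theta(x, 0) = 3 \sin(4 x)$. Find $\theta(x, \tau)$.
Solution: Moving frame: $\eta = x + 2\tau$, $\sigma = \tau$, $\theta = u(\eta,\sigma)$, so $\theta_{\tau} = u_{\sigma} + 2u_{\eta}$ and $\theta_{xx} = u_{\eta\eta}$.
Hence $\theta_{\tau} - 2\theta_x = u_{\sigma}$ and the PDE becomes the heat equation $u_{\sigma} = 2u_{\eta\eta}$ on $\eta \in \mathbb{R}$.
Initial data: $u(\eta,0) = \theta(\eta,0) = 3 \sin(4 \eta)$. Each mode $\sin(n\eta)$ decays as $e^{-2n^2\sigma}$ on $\mathbb{R}$, so $u(\eta,\sigma) = \sum c_n e^{-2n^2\sigma} \sin(n\eta)$ with $c_4=3$: $u(\eta,\sigma) = 3 e^{-32 \sigma} \sin(4 \eta)$.
Substituting back: $\theta(x,\tau) = u(x + 2\tau, \tau)$.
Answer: $\theta(x, \tau) = 3 e^{-32 \tau} \sin(8 \tau + 4 x)$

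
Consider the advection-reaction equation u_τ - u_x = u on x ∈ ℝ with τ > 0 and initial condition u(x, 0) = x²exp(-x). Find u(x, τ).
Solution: Substitute u = exp(-x)w.
Then u_x = exp(-x)(w_x - w), u_τ = exp(-x)w_τ; substituting and dividing by exp(-x), the lower-order terms cancel: w_τ - w_x = 0 (standard advection equation).
Data for w: w(x,0) = exp(x)u(x,0) = x².
By characteristics (dx/dτ = -1), w(x,τ) = f(x + τ) with f = w(·, 0).
So w(x,τ) = x² + 2xτ + τ², and u(x,τ) = exp(-x)w(x,τ).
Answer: u(x, τ) = x²exp(-x) + 2xτexp(-x) + τ²exp(-x)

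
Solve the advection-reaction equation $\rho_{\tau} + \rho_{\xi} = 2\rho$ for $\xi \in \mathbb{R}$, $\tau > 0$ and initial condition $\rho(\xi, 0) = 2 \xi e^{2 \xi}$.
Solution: Substitute $\rho = e^{2\xi}u$.
Then $\rho_{\xi} = e^{2\xi}(u_{\xi} + 2u)$, $\rho_{\tau} = e^{2\xi}u_{\tau}$; substituting and dividing by $e^{2\xi}$, the lower-order terms cancel: $u_{\tau} + u_{\xi} = 0$ (standard advection equation).
Data for $u$: $u(\xi,0) = e^{-2\xi}\rho(\xi,0) = 2 \xi$.
By characteristics ($d\xi/d\tau = 1$), $u(\xi,\tau) = f(\xi - \tau)$ with $f = u( \cdot , 0)$.
So $u(\xi,\tau) = 2 \xi - 2 \tau$, and $\rho(\xi,\tau) = e^{2\xi}u(\xi,\tau)$.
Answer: $\rho(\xi, \tau) = -2 \tau e^{2 \xi} + 2 \xi e^{2 \xi}$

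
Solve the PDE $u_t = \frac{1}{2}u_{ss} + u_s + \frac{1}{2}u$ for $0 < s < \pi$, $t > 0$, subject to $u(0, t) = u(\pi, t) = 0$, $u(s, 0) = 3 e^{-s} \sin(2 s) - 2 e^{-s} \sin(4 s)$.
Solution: Substitute $u = e^{-s}w$.
Then $u_s = e^{-s}(w_s - w)$, $u_{ss} = e^{-s}(w_{ss} - 2w_s + w)$, $u_t = e^{-s}w_t$; substituting and dividing by $e^{-s}$, the lower-order terms cancel: $w_t = \frac{1}{2}w_{ss}$ (standard heat equation).
Data for $w$: $w(s,0) = e^{s}u(s,0) = 3 \sin(2 s) - 2 \sin(4 s)$. The boundary conditions carry over: $w(0,t) = w(\pi,t) = 0$.
Separating variables: $w = \sum c_n e^{-n^2t/2} \sin(ns)$. From $w(s,0) = 3 \sin(2 s) - 2 \sin(4 s)$: $c_2=3, c_4=-2$.
So $w(s,t) = 3 e^{-2 t} \sin(2 s) - 2 e^{-8 t} \sin(4 s)$, and $u(s,t) = e^{-s}w(s,t)$.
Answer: $u(s, t) = 3 e^{-s} e^{-2 t} \sin(2 s) - 2 e^{-s} e^{-8 t} \sin(4 s)$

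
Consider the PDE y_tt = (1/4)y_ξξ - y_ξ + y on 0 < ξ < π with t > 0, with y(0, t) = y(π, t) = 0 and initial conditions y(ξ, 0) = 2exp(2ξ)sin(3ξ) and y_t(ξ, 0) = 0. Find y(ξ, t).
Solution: Substitute y = exp(2ξ)u, i.e. u = exp(-2ξ)y.
By the product rule, y_ξ = exp(2ξ)(u_ξ + 2u), y_ξξ = exp(2ξ)(u_ξξ + 4u_ξ + 4u), y_tt = exp(2ξ)u_tt.
Substituting into the PDE and dividing by exp(2ξ): u_tt = (1/4)(u_ξξ + 4u_ξ + 4u) - (u_ξ + 2u) + u.
The lower-order terms cancel, leaving the standard wave equation u_tt = (1/4)u_ξξ.
Initial data for u: u(ξ,0) = exp(-2ξ)y(ξ,0) = 2sin(3ξ); u_t(ξ,0) = exp(-2ξ)y_t(ξ,0) = 0. The boundary conditions carry over: u(0,t) = u(π,t) = 0.
Solve for u:
  Using separation of variables u = X(ξ)T(t):
  Eigenfunctions: sin(nξ), n = 1, 2, 3, ...
  General solution: u(ξ, t) = Σ [A_n cos(n t/2) + B_n sin(n t/2)] sin(nξ)
  From u(ξ,0) = 2sin(3ξ): A_3=2. From u_t(ξ,0) = 0: all B_n = 0.
Hence u(ξ,t) = 2sin(3ξ)cos(3t/2).
Transform back: y(ξ,t) = exp(2ξ)u(ξ,t).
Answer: y(ξ, t) = 2exp(2ξ)sin(3ξ)cos(3t/2)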